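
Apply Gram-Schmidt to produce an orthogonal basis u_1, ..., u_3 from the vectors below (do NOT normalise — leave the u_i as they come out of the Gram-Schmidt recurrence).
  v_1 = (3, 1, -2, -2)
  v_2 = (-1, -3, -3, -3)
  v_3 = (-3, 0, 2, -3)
Orthogonal basis:
  u_1 = (3, 1, -2, -2)
  u_2 = (-2, -10/3, -7/3, -7/3)
  u_3 = (-31/26, 341/234, 461/234, -709/234)

Apply the Gram-Schmidt recurrence
  u_1 = v_1
  u_i = v_i − Σ_{j<i} ((v_i · u_j) / (u_j · u_j)) · u_j.

Step by step this gives:
  u_1 = (3, 1, -2, -2)
  u_2 = (-2, -10/3, -7/3, -7/3)
  u_3 = (-31/26, 341/234, 461/234, -709/234)

Orthogonality check:
  u_2 · u_1 = 0 (should be 0)
  u_3 · u_1 = 0 (should be 0)
  u_3 · u_2 = 0 (should be 0)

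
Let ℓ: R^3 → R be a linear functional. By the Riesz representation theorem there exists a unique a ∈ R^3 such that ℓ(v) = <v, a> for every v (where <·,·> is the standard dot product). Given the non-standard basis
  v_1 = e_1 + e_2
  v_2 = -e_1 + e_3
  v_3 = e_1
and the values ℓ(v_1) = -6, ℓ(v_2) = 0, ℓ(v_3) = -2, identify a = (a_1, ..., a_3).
a = (-2, -4, -2)

Write a = (a_1, ..., a_3) in the standard basis. For each basis vector v_i, ℓ(v_i) = <v_i, a> is a linear equation in the a_j's. Collect the n equations into a matrix system V a = ℓ, where row i of V is v_i (expressed in the standard basis). Since V is invertible (lower-triangular with 1s on the diagonal, up to permutation), solve by back-substitution:
  V =
[[1, 1, 0],
 [-1, 0, 1],
 [1, 0, 0]]
  V a = (-6, 0, -2)
Solving gives a = (-2, -4, -2).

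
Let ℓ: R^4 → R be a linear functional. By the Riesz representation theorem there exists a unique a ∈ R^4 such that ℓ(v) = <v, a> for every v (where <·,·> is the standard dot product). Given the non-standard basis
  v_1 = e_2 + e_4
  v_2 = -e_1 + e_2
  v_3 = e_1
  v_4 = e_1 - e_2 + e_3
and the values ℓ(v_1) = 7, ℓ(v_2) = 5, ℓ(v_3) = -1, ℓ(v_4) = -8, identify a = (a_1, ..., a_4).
a = (-1, 4, -3, 3)

Write a = (a_1, ..., a_4) in the standard basis. For each basis vector v_i, ℓ(v_i) = <v_i, a> is a linear equation in the a_j's. Collect the n equations into a matrix system V a = ℓ, where row i of V is v_i (expressed in the standard basis). Since V is invertible (lower-triangular with 1s on the diagonal, up to permutation), solve by back-substitution:
  V =
[[0, 1, 0, 1],
 [-1, 1, 0, 0],
 [1, 0, 0, 0],
 [1, -1, 1, 0]]
  V a = (7, 5, -1, -8)
Solving gives a = (-1, 4, -3, 3).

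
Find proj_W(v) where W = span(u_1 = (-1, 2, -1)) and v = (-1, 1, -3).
proj_W(v) = (-1, 2, -1)

Set up U = [u_1 | ... | u_1] ∈ R^(3×1). The projector onto W = col(U) is P = U (U^T U)^(-1) U^T.
Compute U^T U =
  [6],
and U^T v = (6).
Solve U^T U · c = U^T v for the coefficients: c = (1). The projection is proj_W(v) = U c.
Check: (v - proj_W(v)) · u_1 = 0  (should be 0).
Result: proj_W(v) = (-1, 2, -1).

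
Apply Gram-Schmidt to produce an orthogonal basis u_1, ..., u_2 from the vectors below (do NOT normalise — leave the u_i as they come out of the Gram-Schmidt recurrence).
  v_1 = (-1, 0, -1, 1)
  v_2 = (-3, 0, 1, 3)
Orthogonal basis:
  u_1 = (-1, 0, -1, 1)
  u_2 = (-4/3, 0, 8/3, 4/3)

Apply the Gram-Schmidt recurrence
  u_1 = v_1
  u_i = v_i − Σ_{j<i} ((v_i · u_j) / (u_j · u_j)) · u_j.

Step by step this gives:
  u_1 = (-1, 0, -1, 1)
  u_2 = (-4/3, 0, 8/3, 4/3)

Orthogonality check:
  u_2 · u_1 = 0 (should be 0)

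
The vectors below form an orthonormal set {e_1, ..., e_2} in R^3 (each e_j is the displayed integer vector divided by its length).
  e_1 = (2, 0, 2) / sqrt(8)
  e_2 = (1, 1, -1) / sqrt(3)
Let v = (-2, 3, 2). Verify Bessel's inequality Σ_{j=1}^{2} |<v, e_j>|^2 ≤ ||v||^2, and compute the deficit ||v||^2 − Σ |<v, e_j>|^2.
Σ |<v, e_j>|^2 = 1/3; ||v||^2 = 17; deficit = 50/3

Write each e_j = u_j / sqrt(<u_j, u_j>) where u_j is the displayed integer vector. Then <v, e_j> = <v, u_j> / sqrt(<u_j, u_j>), so |<v, e_j>|^2 = <v, u_j>^2 / <u_j, u_j>.
Coefficients: <v, e_1> = 0/sqrt(8), <v, e_2> = -1/sqrt(3).
Square and sum: Σ |<v, e_j>|^2 = 1/3.
Compute ||v||^2 = v·v = 17.
Deficit = 17 − 1/3 = 50/3 ≥ 0, confirming Bessel's inequality. (The deficit equals ||v − Σ <v,e_j> e_j||^2, the squared distance from v to span{e_j}.)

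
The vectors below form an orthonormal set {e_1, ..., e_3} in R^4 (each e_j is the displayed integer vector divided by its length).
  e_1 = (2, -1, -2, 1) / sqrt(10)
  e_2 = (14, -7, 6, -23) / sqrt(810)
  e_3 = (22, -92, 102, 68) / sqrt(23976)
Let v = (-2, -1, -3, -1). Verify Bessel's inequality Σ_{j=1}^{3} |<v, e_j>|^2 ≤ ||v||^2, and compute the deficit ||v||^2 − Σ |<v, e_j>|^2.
Σ |<v, e_j>|^2 = 381/74; ||v||^2 = 15; deficit = 729/74

Write each e_j = u_j / sqrt(<u_j, u_j>) where u_j is the displayed integer vector. Then <v, e_j> = <v, u_j> / sqrt(<u_j, u_j>), so |<v, e_j>|^2 = <v, u_j>^2 / <u_j, u_j>.
Coefficients: <v, e_1> = 2/sqrt(10), <v, e_2> = -16/sqrt(810), <v, e_3> = -326/sqrt(23976).
Square and sum: Σ |<v, e_j>|^2 = 381/74.
Compute ||v||^2 = v·v = 15.
Deficit = 15 − 381/74 = 729/74 ≥ 0, confirming Bessel's inequality. (The deficit equals ||v − Σ <v,e_j> e_j||^2, the squared distance from v to span{e_j}.)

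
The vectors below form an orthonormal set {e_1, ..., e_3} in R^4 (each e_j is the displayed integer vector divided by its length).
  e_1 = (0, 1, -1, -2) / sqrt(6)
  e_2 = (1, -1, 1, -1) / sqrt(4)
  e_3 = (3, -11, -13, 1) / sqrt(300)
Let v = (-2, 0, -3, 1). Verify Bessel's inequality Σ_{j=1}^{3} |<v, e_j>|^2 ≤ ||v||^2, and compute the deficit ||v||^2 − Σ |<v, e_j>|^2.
Σ |<v, e_j>|^2 = 651/50; ||v||^2 = 14; deficit = 49/50

Write each e_j = u_j / sqrt(<u_j, u_j>) where u_j is the displayed integer vector. Then <v, e_j> = <v, u_j> / sqrt(<u_j, u_j>), so |<v, e_j>|^2 = <v, u_j>^2 / <u_j, u_j>.
Coefficients: <v, e_1> = 1/sqrt(6), <v, e_2> = -6/sqrt(4), <v, e_3> = 34/sqrt(300).
Square and sum: Σ |<v, e_j>|^2 = 651/50.
Compute ||v||^2 = v·v = 14.
Deficit = 14 − 651/50 = 49/50 ≥ 0, confirming Bessel's inequality. (The deficit equals ||v − Σ <v,e_j> e_j||^2, the squared distance from v to span{e_j}.)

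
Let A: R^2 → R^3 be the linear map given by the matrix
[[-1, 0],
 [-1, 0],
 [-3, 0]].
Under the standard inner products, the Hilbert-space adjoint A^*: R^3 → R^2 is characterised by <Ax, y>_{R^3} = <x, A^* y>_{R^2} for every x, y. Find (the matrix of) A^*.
A^* = A^T =
[[-1, -1, -3],
 [0, 0, 0]]

For real matrices with standard dot products, the defining identity <Ax, y> = <x, A^* y> gives (Ax)^T y = x^T (A^*) y, i.e. x^T A^T y = x^T (A^*) y. Since this holds for all x, y, we must have A^* = A^T. Therefore
A^* =
[[-1, -1, -3],
 [0, 0, 0]].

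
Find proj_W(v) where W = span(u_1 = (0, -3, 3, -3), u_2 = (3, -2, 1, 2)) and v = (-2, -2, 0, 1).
proj_W(v) = (-3/53, -16/53, 17/53, -20/53)

Set up U = [u_1 | ... | u_2] ∈ R^(4×2). The projector onto W = col(U) is P = U (U^T U)^(-1) U^T.
Compute U^T U =
  [27, 3]
  [3, 18],
and U^T v = (3, 0).
Solve U^T U · c = U^T v for the coefficients: c = (6/53, -1/53). The projection is proj_W(v) = U c.
Check: (v - proj_W(v)) · u_1 = 0  (should be 0).
Check: (v - proj_W(v)) · u_2 = 0  (should be 0).
Result: proj_W(v) = (-3/53, -16/53, 17/53, -20/53).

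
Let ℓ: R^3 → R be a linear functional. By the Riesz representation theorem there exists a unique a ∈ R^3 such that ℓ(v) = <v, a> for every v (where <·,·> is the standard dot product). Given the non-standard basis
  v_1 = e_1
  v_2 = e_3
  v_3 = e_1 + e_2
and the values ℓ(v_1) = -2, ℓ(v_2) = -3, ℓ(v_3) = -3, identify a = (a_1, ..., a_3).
a = (-2, -1, -3)

Write a = (a_1, ..., a_3) in the standard basis. For each basis vector v_i, ℓ(v_i) = <v_i, a> is a linear equation in the a_j's. Collect the n equations into a matrix system V a = ℓ, where row i of V is v_i (expressed in the standard basis). Since V is invertible (lower-triangular with 1s on the diagonal, up to permutation), solve by back-substitution:
  V =
[[1, 0, 0],
 [0, 0, 1],
 [1, 1, 0]]
  V a = (-2, -3, -3)
Solving gives a = (-2, -1, -3).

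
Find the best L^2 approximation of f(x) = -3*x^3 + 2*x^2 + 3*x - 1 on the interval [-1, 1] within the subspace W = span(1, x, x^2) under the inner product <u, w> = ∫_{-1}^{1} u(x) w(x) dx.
g(x) = 2*x^2 + 6*x/5 - 1

The best approximation g ∈ W is the orthogonal projection of f onto W. Writing g = a_0 + a_1 x + a_2 x^2, the coefficients solve the normal equations G · a = b where
  G_{ij} = <φ_i, φ_j> and b_i = <f, φ_i>, with φ_0 = 1, φ_1 = x, φ_2 = x^2.
G =
  [2, 0, 2/3]
  [0, 2/3, 0]
  [2/3, 0, 2/5],
b = (-2/3, 4/5, 2/15).
Solving gives a_0 = -1, a_1 = 6/5, a_2 = 2, so
  g(x) = 2*x^2 + 6*x/5 - 1.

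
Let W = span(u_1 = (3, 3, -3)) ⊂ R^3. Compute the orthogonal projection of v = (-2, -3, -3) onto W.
proj_W(v) = (-2/3, -2/3, 2/3)

Set up U = [u_1 | ... | u_1] ∈ R^(3×1). The projector onto W = col(U) is P = U (U^T U)^(-1) U^T.
Compute U^T U =
  [27],
and U^T v = (-6).
Solve U^T U · c = U^T v for the coefficients: c = (-2/9). The projection is proj_W(v) = U c.
Check: (v - proj_W(v)) · u_1 = 0  (should be 0).
Result: proj_W(v) = (-2/3, -2/3, 2/3).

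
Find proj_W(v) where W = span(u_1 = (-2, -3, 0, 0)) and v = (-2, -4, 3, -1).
proj_W(v) = (-32/13, -48/13, 0, 0)

Set up U = [u_1 | ... | u_1] ∈ R^(4×1). The projector onto W = col(U) is P = U (U^T U)^(-1) U^T.
Compute U^T U =
  [13],
and U^T v = (16).
Solve U^T U · c = U^T v for the coefficients: c = (16/13). The projection is proj_W(v) = U c.
Check: (v - proj_W(v)) · u_1 = 0  (should be 0).
Result: proj_W(v) = (-32/13, -48/13, 0, 0).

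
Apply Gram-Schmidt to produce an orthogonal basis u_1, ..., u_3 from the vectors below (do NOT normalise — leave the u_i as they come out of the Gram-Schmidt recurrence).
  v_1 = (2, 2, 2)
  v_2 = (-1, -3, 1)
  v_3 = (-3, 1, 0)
Orthogonal basis:
  u_1 = (2, 2, 2)
  u_2 = (0, -2, 2)
  u_3 = (-7/3, 7/6, 7/6)

Apply the Gram-Schmidt recurrence
  u_1 = v_1
  u_i = v_i − Σ_{j<i} ((v_i · u_j) / (u_j · u_j)) · u_j.

Step by step this gives:
  u_1 = (2, 2, 2)
  u_2 = (0, -2, 2)
  u_3 = (-7/3, 7/6, 7/6)

Orthogonality check:
  u_2 · u_1 = 0 (should be 0)
  u_3 · u_1 = 0 (should be 0)
  u_3 · u_2 = 0 (should be 0)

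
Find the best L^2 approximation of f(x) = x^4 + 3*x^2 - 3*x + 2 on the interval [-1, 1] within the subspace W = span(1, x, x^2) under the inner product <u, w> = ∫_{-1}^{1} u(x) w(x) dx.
g(x) = 27*x^2/7 - 3*x + 67/35

The best approximation g ∈ W is the orthogonal projection of f onto W. Writing g = a_0 + a_1 x + a_2 x^2, the coefficients solve the normal equations G · a = b where
  G_{ij} = <φ_i, φ_j> and b_i = <f, φ_i>, with φ_0 = 1, φ_1 = x, φ_2 = x^2.
G =
  [2, 0, 2/3]
  [0, 2/3, 0]
  [2/3, 0, 2/5],
b = (32/5, -2, 296/105).
Solving gives a_0 = 67/35, a_1 = -3, a_2 = 27/7, so
  g(x) = 27*x^2/7 - 3*x + 67/35.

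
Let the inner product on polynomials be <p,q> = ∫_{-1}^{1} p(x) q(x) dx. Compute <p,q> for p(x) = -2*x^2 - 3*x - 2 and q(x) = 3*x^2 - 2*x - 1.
<p,q> = 44/15

Expand the product: p(x)·q(x) = -6*x^4 - 5*x^3 + 2*x^2 + 7*x + 2.
∫_{-1}^{1} of each monomial x^k gives [2/(k+1) if k even, 0 if k odd]. Integrating term-by-term (or equivalently evaluating the antiderivative F(x) = -6*x^5/5 - 5*x^4/4 + 2*x^3/3 + 7*x^2/2 + 2*x at the endpoints):
  F(1) − F(−1) = 223/60 − (47/60) = 44/15.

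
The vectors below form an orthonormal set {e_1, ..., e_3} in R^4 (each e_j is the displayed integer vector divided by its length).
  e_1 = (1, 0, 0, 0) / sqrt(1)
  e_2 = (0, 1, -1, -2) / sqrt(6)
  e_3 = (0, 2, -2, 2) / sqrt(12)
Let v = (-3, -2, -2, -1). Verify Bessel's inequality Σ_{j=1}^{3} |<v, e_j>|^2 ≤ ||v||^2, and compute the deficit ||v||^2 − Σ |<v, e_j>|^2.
Σ |<v, e_j>|^2 = 10; ||v||^2 = 18; deficit = 8

Write each e_j = u_j / sqrt(<u_j, u_j>) where u_j is the displayed integer vector. Then <v, e_j> = <v, u_j> / sqrt(<u_j, u_j>), so |<v, e_j>|^2 = <v, u_j>^2 / <u_j, u_j>.
Coefficients: <v, e_1> = -3/sqrt(1), <v, e_2> = 2/sqrt(6), <v, e_3> = -2/sqrt(12).
Square and sum: Σ |<v, e_j>|^2 = 10.
Compute ||v||^2 = v·v = 18.
Deficit = 18 − 10 = 8 ≥ 0, confirming Bessel's inequality. (The deficit equals ||v − Σ <v,e_j> e_j||^2, the squared distance from v to span{e_j}.)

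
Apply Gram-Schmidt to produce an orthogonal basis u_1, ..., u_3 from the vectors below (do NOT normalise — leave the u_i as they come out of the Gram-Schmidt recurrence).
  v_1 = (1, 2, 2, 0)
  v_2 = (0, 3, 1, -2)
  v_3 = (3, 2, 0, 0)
Orthogonal basis:
  u_1 = (1, 2, 2, 0)
  u_2 = (-8/9, 11/9, -7/9, -2)
  u_3 = (68/31, 15/31, -49/31, -2/31)

Apply the Gram-Schmidt recurrence
  u_1 = v_1
  u_i = v_i − Σ_{j<i} ((v_i · u_j) / (u_j · u_j)) · u_j.

Step by step this gives:
  u_1 = (1, 2, 2, 0)
  u_2 = (-8/9, 11/9, -7/9, -2)
  u_3 = (68/31, 15/31, -49/31, -2/31)

Orthogonality check:
  u_2 · u_1 = 0 (should be 0)
  u_3 · u_1 = 0 (should be 0)
  u_3 · u_2 = 0 (should be 0)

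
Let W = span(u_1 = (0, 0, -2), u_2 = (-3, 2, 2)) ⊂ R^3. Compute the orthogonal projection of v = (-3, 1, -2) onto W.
proj_W(v) = (-33/13, 22/13, -2)

Set up U = [u_1 | ... | u_2] ∈ R^(3×2). The projector onto W = col(U) is P = U (U^T U)^(-1) U^T.
Compute U^T U =
  [4, -4]
  [-4, 17],
and U^T v = (4, 7).
Solve U^T U · c = U^T v for the coefficients: c = (24/13, 11/13). The projection is proj_W(v) = U c.
Check: (v - proj_W(v)) · u_1 = 0  (should be 0).
Check: (v - proj_W(v)) · u_2 = 0  (should be 0).
Result: proj_W(v) = (-33/13, 22/13, -2).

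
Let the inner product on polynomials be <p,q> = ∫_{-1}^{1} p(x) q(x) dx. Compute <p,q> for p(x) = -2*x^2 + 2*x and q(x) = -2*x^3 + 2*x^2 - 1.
<p,q> = -28/15

Expand the product: p(x)·q(x) = 4*x^5 - 8*x^4 + 4*x^3 + 2*x^2 - 2*x.
∫_{-1}^{1} of each monomial x^k gives [2/(k+1) if k even, 0 if k odd]. Integrating term-by-term (or equivalently evaluating the antiderivative F(x) = 2*x^6/3 - 8*x^5/5 + x^4 + 2*x^3/3 - x^2 at the endpoints):
  F(1) − F(−1) = -4/15 − (8/5) = -28/15.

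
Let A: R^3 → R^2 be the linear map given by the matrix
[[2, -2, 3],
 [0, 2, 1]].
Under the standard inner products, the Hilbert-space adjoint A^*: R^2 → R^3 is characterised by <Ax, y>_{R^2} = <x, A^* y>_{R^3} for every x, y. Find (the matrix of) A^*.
A^* = A^T =
[[2, 0],
 [-2, 2],
 [3, 1]]

For real matrices with standard dot products, the defining identity <Ax, y> = <x, A^* y> gives (Ax)^T y = x^T (A^*) y, i.e. x^T A^T y = x^T (A^*) y. Since this holds for all x, y, we must have A^* = A^T. Therefore
A^* =
[[2, 0],
 [-2, 2],
 [3, 1]].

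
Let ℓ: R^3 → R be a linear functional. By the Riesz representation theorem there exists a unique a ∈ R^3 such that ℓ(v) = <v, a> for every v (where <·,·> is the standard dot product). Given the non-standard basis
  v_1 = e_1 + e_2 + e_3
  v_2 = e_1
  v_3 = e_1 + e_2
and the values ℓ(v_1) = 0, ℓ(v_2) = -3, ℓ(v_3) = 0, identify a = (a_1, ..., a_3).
a = (-3, 3, 0)

Write a = (a_1, ..., a_3) in the standard basis. For each basis vector v_i, ℓ(v_i) = <v_i, a> is a linear equation in the a_j's. Collect the n equations into a matrix system V a = ℓ, where row i of V is v_i (expressed in the standard basis). Since V is invertible (lower-triangular with 1s on the diagonal, up to permutation), solve by back-substitution:
  V =
[[1, 1, 1],
 [1, 0, 0],
 [1, 1, 0]]
  V a = (0, -3, 0)
Solving gives a = (-3, 3, 0).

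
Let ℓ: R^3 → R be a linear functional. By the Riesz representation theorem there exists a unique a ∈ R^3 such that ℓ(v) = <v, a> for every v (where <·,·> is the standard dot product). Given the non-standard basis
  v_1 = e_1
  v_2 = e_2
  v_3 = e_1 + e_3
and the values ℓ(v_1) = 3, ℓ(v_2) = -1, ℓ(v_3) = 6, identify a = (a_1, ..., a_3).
a = (3, -1, 3)

Write a = (a_1, ..., a_3) in the standard basis. For each basis vector v_i, ℓ(v_i) = <v_i, a> is a linear equation in the a_j's. Collect the n equations into a matrix system V a = ℓ, where row i of V is v_i (expressed in the standard basis). Since V is invertible (lower-triangular with 1s on the diagonal, up to permutation), solve by back-substitution:
  V =
[[1, 0, 0],
 [0, 1, 0],
 [1, 0, 1]]
  V a = (3, -1, 6)
Solving gives a = (3, -1, 3).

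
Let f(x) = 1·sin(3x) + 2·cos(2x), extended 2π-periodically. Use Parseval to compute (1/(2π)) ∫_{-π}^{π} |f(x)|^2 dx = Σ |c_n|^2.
Σ |c_n|^2 = 5/2

Expand |f|^2 and use orthogonality of {sin(nx), cos(mx)} on [-π, π]:
  ∫_{-π}^{π} sin(nx)^2 dx = π, ∫ cos(mx)^2 dx = π, and cross terms integrate to 0.
So ∫_{-π}^{π} f(x)^2 dx = 1^2 · π + 2^2 · π = (1 + 4)π.
Divide by 2π: (1 + 4)/2 = 5/2.
By Parseval, this equals Σ |c_n|^2.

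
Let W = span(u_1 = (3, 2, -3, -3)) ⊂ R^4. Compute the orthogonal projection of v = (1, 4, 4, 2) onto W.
proj_W(v) = (-21/31, -14/31, 21/31, 21/31)

Set up U = [u_1 | ... | u_1] ∈ R^(4×1). The projector onto W = col(U) is P = U (U^T U)^(-1) U^T.
Compute U^T U =
  [31],
and U^T v = (-7).
Solve U^T U · c = U^T v for the coefficients: c = (-7/31). The projection is proj_W(v) = U c.
Check: (v - proj_W(v)) · u_1 = 0  (should be 0).
Result: proj_W(v) = (-21/31, -14/31, 21/31, 21/31).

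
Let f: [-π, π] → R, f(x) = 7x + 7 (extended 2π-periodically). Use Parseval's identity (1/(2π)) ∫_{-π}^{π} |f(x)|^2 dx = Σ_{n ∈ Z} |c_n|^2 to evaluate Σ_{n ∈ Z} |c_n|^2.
Σ |c_n|^2 = 49π^2/3 + 49

Expand and integrate term by term over [-π, π]:
  ∫ (7x)^2 dx = 49·(2π^3/3); ∫ 2·7·(7)·x dx = 0 (odd integrand); ∫ 7^2 dx = 49·2π.
So (1/(2π)) ∫_{-π}^{π} (7x + 7)^2 dx = 49π^2/3 + 49 = 49π^2/3 + 49.
Parseval ⇒ Σ |c_n|^2 = 49π^2/3 + 49.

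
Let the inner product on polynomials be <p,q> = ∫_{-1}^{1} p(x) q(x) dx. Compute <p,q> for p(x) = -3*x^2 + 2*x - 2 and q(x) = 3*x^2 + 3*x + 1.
<p,q> = -48/5

Expand the product: p(x)·q(x) = -9*x^4 - 3*x^3 - 3*x^2 - 4*x - 2.
∫_{-1}^{1} of each monomial x^k gives [2/(k+1) if k even, 0 if k odd]. Integrating term-by-term (or equivalently evaluating the antiderivative F(x) = -9*x^5/5 - 3*x^4/4 - x^3 - 2*x^2 - 2*x at the endpoints):
  F(1) − F(−1) = -151/20 − (41/20) = -48/5.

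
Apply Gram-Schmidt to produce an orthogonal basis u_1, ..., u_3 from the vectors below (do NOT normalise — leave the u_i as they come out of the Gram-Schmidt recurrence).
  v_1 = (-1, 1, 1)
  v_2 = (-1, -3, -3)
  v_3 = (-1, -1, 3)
Orthogonal basis:
  u_1 = (-1, 1, 1)
  u_2 = (-8/3, -4/3, -4/3)
  u_3 = (0, -2, 2)

Apply the Gram-Schmidt recurrence
  u_1 = v_1
  u_i = v_i − Σ_{j<i} ((v_i · u_j) / (u_j · u_j)) · u_j.

Step by step this gives:
  u_1 = (-1, 1, 1)
  u_2 = (-8/3, -4/3, -4/3)
  u_3 = (0, -2, 2)

Orthogonality check:
  u_2 · u_1 = 0 (should be 0)
  u_3 · u_1 = 0 (should be 0)
  u_3 · u_2 = 0 (should be 0)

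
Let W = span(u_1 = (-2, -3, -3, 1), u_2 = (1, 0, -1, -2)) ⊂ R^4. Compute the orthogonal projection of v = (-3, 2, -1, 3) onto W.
proj_W(v) = (-234/137, -84/137, 94/137, 384/137)

Set up U = [u_1 | ... | u_2] ∈ R^(4×2). The projector onto W = col(U) is P = U (U^T U)^(-1) U^T.
Compute U^T U =
  [23, -1]
  [-1, 6],
and U^T v = (6, -8).
Solve U^T U · c = U^T v for the coefficients: c = (28/137, -178/137). The projection is proj_W(v) = U c.
Check: (v - proj_W(v)) · u_1 = 0  (should be 0).
Check: (v - proj_W(v)) · u_2 = 0  (should be 0).
Result: proj_W(v) = (-234/137, -84/137, 94/137, 384/137).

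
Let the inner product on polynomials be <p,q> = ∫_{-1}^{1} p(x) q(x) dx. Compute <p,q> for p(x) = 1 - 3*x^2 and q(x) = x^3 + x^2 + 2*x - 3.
<p,q> = -8/15

Expand the product: p(x)·q(x) = -3*x^5 - 3*x^4 - 5*x^3 + 10*x^2 + 2*x - 3.
∫_{-1}^{1} of each monomial x^k gives [2/(k+1) if k even, 0 if k odd]. Integrating term-by-term (or equivalently evaluating the antiderivative F(x) = -x^6/2 - 3*x^5/5 - 5*x^4/4 + 10*x^3/3 + x^2 - 3*x at the endpoints):
  F(1) − F(−1) = -61/60 − (-29/60) = -8/15.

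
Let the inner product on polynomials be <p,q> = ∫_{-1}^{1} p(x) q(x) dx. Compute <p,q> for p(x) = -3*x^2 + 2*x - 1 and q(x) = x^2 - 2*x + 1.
<p,q> = -128/15

Expand the product: p(x)·q(x) = -3*x^4 + 8*x^3 - 8*x^2 + 4*x - 1.
∫_{-1}^{1} of each monomial x^k gives [2/(k+1) if k even, 0 if k odd]. Integrating term-by-term (or equivalently evaluating the antiderivative F(x) = -3*x^5/5 + 2*x^4 - 8*x^3/3 + 2*x^2 - x at the endpoints):
  F(1) − F(−1) = -4/15 − (124/15) = -128/15.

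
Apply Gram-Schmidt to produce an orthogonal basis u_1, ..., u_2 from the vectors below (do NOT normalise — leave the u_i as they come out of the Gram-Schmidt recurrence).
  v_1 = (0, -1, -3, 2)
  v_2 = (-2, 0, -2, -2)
Orthogonal basis:
  u_1 = (0, -1, -3, 2)
  u_2 = (-2, 1/7, -11/7, -16/7)

Apply the Gram-Schmidt recurrence
  u_1 = v_1
  u_i = v_i − Σ_{j<i} ((v_i · u_j) / (u_j · u_j)) · u_j.

Step by step this gives:
  u_1 = (0, -1, -3, 2)
  u_2 = (-2, 1/7, -11/7, -16/7)

Orthogonality check:
  u_2 · u_1 = 0 (should be 0)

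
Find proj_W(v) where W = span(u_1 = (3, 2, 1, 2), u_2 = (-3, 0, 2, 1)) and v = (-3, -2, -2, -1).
proj_W(v) = (-615/227, -436/227, -244/227, -449/227)

Set up U = [u_1 | ... | u_2] ∈ R^(4×2). The projector onto W = col(U) is P = U (U^T U)^(-1) U^T.
Compute U^T U =
  [18, -5]
  [-5, 14],
and U^T v = (-17, 4).
Solve U^T U · c = U^T v for the coefficients: c = (-218/227, -13/227). The projection is proj_W(v) = U c.
Check: (v - proj_W(v)) · u_1 = 0  (should be 0).
Check: (v - proj_W(v)) · u_2 = 0  (should be 0).
Result: proj_W(v) = (-615/227, -436/227, -244/227, -449/227).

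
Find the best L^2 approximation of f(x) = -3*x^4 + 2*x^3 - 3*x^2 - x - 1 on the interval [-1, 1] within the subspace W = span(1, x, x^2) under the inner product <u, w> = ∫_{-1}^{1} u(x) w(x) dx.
g(x) = -39*x^2/7 + x/5 - 26/35

The best approximation g ∈ W is the orthogonal projection of f onto W. Writing g = a_0 + a_1 x + a_2 x^2, the coefficients solve the normal equations G · a = b where
  G_{ij} = <φ_i, φ_j> and b_i = <f, φ_i>, with φ_0 = 1, φ_1 = x, φ_2 = x^2.
G =
  [2, 0, 2/3]
  [0, 2/3, 0]
  [2/3, 0, 2/5],
b = (-26/5, 2/15, -286/105).
Solving gives a_0 = -26/35, a_1 = 1/5, a_2 = -39/7, so
  g(x) = -39*x^2/7 + x/5 - 26/35.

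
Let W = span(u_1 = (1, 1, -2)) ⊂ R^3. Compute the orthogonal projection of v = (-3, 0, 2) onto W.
proj_W(v) = (-7/6, -7/6, 7/3)

Set up U = [u_1 | ... | u_1] ∈ R^(3×1). The projector onto W = col(U) is P = U (U^T U)^(-1) U^T.
Compute U^T U =
  [6],
and U^T v = (-7).
Solve U^T U · c = U^T v for the coefficients: c = (-7/6). The projection is proj_W(v) = U c.
Check: (v - proj_W(v)) · u_1 = 0  (should be 0).
Result: proj_W(v) = (-7/6, -7/6, 7/3).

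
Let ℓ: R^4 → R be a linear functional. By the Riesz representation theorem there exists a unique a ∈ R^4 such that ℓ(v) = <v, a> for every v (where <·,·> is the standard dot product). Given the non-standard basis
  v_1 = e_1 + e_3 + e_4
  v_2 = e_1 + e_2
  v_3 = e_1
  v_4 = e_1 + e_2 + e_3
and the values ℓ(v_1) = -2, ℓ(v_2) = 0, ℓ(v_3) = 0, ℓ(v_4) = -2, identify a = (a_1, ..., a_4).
a = (0, 0, -2, 0)

Write a = (a_1, ..., a_4) in the standard basis. For each basis vector v_i, ℓ(v_i) = <v_i, a> is a linear equation in the a_j's. Collect the n equations into a matrix system V a = ℓ, where row i of V is v_i (expressed in the standard basis). Since V is invertible (lower-triangular with 1s on the diagonal, up to permutation), solve by back-substitution:
  V =
[[1, 0, 1, 1],
 [1, 1, 0, 0],
 [1, 0, 0, 0],
 [1, 1, 1, 0]]
  V a = (-2, 0, 0, -2)
Solving gives a = (0, 0, -2, 0).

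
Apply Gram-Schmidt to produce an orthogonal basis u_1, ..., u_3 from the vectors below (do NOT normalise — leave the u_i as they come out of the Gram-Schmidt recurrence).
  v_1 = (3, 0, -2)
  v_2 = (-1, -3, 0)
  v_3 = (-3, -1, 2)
Orthogonal basis:
  u_1 = (3, 0, -2)
  u_2 = (-4/13, -3, -6/13)
  u_3 = (12/121, -4/121, 18/121)

Apply the Gram-Schmidt recurrence
  u_1 = v_1
  u_i = v_i − Σ_{j<i} ((v_i · u_j) / (u_j · u_j)) · u_j.

Step by step this gives:
  u_1 = (3, 0, -2)
  u_2 = (-4/13, -3, -6/13)
  u_3 = (12/121, -4/121, 18/121)

Orthogonality check:
  u_2 · u_1 = 0 (should be 0)
  u_3 · u_1 = 0 (should be 0)
  u_3 · u_2 = 0 (should be 0)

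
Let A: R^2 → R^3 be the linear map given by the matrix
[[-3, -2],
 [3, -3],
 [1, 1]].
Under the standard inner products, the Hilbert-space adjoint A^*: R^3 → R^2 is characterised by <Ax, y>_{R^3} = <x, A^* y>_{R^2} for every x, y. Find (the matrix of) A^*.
A^* = A^T =
[[-3, 3, 1],
 [-2, -3, 1]]

For real matrices with standard dot products, the defining identity <Ax, y> = <x, A^* y> gives (Ax)^T y = x^T (A^*) y, i.e. x^T A^T y = x^T (A^*) y. Since this holds for all x, y, we must have A^* = A^T. Therefore
A^* =
[[-3, 3, 1],
 [-2, -3, 1]].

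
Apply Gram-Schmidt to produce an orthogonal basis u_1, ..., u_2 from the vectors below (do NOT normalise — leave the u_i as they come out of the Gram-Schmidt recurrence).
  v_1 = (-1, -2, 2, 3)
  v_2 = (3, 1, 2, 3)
Orthogonal basis:
  u_1 = (-1, -2, 2, 3)
  u_2 = (31/9, 17/9, 10/9, 5/3)

Apply the Gram-Schmidt recurrence
  u_1 = v_1
  u_i = v_i − Σ_{j<i} ((v_i · u_j) / (u_j · u_j)) · u_j.

Step by step this gives:
  u_1 = (-1, -2, 2, 3)
  u_2 = (31/9, 17/9, 10/9, 5/3)

Orthogonality check:
  u_2 · u_1 = 0 (should be 0)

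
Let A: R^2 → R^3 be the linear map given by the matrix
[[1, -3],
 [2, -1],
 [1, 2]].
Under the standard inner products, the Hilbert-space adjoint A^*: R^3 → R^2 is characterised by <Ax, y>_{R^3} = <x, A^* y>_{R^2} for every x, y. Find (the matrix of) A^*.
A^* = A^T =
[[1, 2, 1],
 [-3, -1, 2]]

For real matrices with standard dot products, the defining identity <Ax, y> = <x, A^* y> gives (Ax)^T y = x^T (A^*) y, i.e. x^T A^T y = x^T (A^*) y. Since this holds for all x, y, we must have A^* = A^T. Therefore
A^* =
[[1, 2, 1],
 [-3, -1, 2]].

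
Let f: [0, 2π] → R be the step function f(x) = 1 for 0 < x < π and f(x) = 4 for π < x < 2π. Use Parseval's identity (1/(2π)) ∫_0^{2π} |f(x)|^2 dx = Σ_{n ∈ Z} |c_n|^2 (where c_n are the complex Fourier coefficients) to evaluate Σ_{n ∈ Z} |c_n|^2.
Σ |c_n|^2 = 17/2

Parseval equates the L^2 energy of f (normalised by 1/(2π)) with the ℓ^2 sum of its Fourier coefficients: (1/(2π)) ∫_0^{2π} |f|^2 = Σ |c_n|^2.
Compute the left side: (1/(2π)) [∫_0^π 1^2 dx + ∫_π^{2π} 4^2 dx] = (1/(2π)) · (1π + 16π) = (1 + 16)/2 = 17/2.
So Σ_{n ∈ Z} |c_n|^2 = 17/2.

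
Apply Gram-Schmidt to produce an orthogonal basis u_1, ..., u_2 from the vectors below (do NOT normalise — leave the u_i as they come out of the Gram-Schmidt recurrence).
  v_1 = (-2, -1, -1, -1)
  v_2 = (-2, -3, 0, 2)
Orthogonal basis:
  u_1 = (-2, -1, -1, -1)
  u_2 = (-4/7, -16/7, 5/7, 19/7)

Apply the Gram-Schmidt recurrence
  u_1 = v_1
  u_i = v_i − Σ_{j<i} ((v_i · u_j) / (u_j · u_j)) · u_j.

Step by step this gives:
  u_1 = (-2, -1, -1, -1)
  u_2 = (-4/7, -16/7, 5/7, 19/7)

Orthogonality check:
  u_2 · u_1 = 0 (should be 0)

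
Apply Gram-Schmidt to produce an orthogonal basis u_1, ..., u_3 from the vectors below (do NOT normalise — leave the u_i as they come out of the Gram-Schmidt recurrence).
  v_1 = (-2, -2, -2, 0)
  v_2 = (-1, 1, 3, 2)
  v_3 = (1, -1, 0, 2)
Orthogonal basis:
  u_1 = (-2, -2, -2, 0)
  u_2 = (-2, 0, 2, 2)
  u_3 = (4/3, -1, -1/3, 5/3)

Apply the Gram-Schmidt recurrence
  u_1 = v_1
  u_i = v_i − Σ_{j<i} ((v_i · u_j) / (u_j · u_j)) · u_j.

Step by step this gives:
  u_1 = (-2, -2, -2, 0)
  u_2 = (-2, 0, 2, 2)
  u_3 = (4/3, -1, -1/3, 5/3)

Orthogonality check:
  u_2 · u_1 = 0 (should be 0)
  u_3 · u_1 = 0 (should be 0)
  u_3 · u_2 = 0 (should be 0)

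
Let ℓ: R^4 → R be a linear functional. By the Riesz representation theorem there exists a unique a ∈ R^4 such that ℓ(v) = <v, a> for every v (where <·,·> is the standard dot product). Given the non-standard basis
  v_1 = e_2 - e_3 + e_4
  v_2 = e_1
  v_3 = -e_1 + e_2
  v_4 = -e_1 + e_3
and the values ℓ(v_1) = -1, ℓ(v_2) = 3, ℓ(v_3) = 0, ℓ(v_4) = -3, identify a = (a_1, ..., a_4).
a = (3, 3, 0, -4)

Write a = (a_1, ..., a_4) in the standard basis. For each basis vector v_i, ℓ(v_i) = <v_i, a> is a linear equation in the a_j's. Collect the n equations into a matrix system V a = ℓ, where row i of V is v_i (expressed in the standard basis). Since V is invertible (lower-triangular with 1s on the diagonal, up to permutation), solve by back-substitution:
  V =
[[0, 1, -1, 1],
 [1, 0, 0, 0],
 [-1, 1, 0, 0],
 [-1, 0, 1, 0]]
  V a = (-1, 3, 0, -3)
Solving gives a = (3, 3, 0, -4).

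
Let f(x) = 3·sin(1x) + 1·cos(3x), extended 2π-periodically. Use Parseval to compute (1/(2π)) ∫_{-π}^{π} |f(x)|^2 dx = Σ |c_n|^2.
Σ |c_n|^2 = 5

Expand |f|^2 and use orthogonality of {sin(nx), cos(mx)} on [-π, π]:
  ∫_{-π}^{π} sin(nx)^2 dx = π, ∫ cos(mx)^2 dx = π, and cross terms integrate to 0.
So ∫_{-π}^{π} f(x)^2 dx = 3^2 · π + 1^2 · π = (9 + 1)π.
Divide by 2π: (9 + 1)/2 = 5.
By Parseval, this equals Σ |c_n|^2.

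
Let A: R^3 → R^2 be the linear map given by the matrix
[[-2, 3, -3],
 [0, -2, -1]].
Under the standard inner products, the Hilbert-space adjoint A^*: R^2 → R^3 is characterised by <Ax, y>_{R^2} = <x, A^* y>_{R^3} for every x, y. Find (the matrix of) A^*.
A^* = A^T =
[[-2, 0],
 [3, -2],
 [-3, -1]]

For real matrices with standard dot products, the defining identity <Ax, y> = <x, A^* y> gives (Ax)^T y = x^T (A^*) y, i.e. x^T A^T y = x^T (A^*) y. Since this holds for all x, y, we must have A^* = A^T. Therefore
A^* =
[[-2, 0],
 [3, -2],
 [-3, -1]].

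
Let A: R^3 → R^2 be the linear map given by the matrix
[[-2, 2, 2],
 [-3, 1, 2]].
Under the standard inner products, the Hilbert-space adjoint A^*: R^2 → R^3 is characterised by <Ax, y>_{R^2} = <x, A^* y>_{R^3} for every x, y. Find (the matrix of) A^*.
A^* = A^T =
[[-2, -3],
 [2, 1],
 [2, 2]]

For real matrices with standard dot products, the defining identity <Ax, y> = <x, A^* y> gives (Ax)^T y = x^T (A^*) y, i.e. x^T A^T y = x^T (A^*) y. Since this holds for all x, y, we must have A^* = A^T. Therefore
A^* =
[[-2, -3],
 [2, 1],
 [2, 2]].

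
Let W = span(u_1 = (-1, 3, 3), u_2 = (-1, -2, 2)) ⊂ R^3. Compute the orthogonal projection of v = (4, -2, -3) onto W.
proj_W(v) = (26/17, -61/34, -137/34)

Set up U = [u_1 | ... | u_2] ∈ R^(3×2). The projector onto W = col(U) is P = U (U^T U)^(-1) U^T.
Compute U^T U =
  [19, 1]
  [1, 9],
and U^T v = (-19, -6).
Solve U^T U · c = U^T v for the coefficients: c = (-33/34, -19/34). The projection is proj_W(v) = U c.
Check: (v - proj_W(v)) · u_1 = 0  (should be 0).
Check: (v - proj_W(v)) · u_2 = 0  (should be 0).
Result: proj_W(v) = (26/17, -61/34, -137/34).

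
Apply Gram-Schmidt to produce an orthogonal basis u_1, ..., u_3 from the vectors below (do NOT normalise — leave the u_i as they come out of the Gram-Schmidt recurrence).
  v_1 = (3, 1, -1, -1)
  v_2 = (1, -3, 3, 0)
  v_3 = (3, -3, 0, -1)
Orthogonal basis:
  u_1 = (3, 1, -1, -1)
  u_2 = (7/4, -11/4, 11/4, -1/4)
  u_3 = (-5/73, -331/219, -326/219, -50/219)

Apply the Gram-Schmidt recurrence
  u_1 = v_1
  u_i = v_i − Σ_{j<i} ((v_i · u_j) / (u_j · u_j)) · u_j.

Step by step this gives:
  u_1 = (3, 1, -1, -1)
  u_2 = (7/4, -11/4, 11/4, -1/4)
  u_3 = (-5/73, -331/219, -326/219, -50/219)

Orthogonality check:
  u_2 · u_1 = 0 (should be 0)
  u_3 · u_1 = 0 (should be 0)
  u_3 · u_2 = 0 (should be 0)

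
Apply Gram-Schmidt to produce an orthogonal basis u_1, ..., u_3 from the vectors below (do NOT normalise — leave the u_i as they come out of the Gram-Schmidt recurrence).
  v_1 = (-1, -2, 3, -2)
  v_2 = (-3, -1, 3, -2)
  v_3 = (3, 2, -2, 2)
Orthogonal basis:
  u_1 = (-1, -2, 3, -2)
  u_2 = (-2, 1, 0, 0)
  u_3 = (41/90, 41/45, 5/6, 1/9)

Apply the Gram-Schmidt recurrence
  u_1 = v_1
  u_i = v_i − Σ_{j<i} ((v_i · u_j) / (u_j · u_j)) · u_j.

Step by step this gives:
  u_1 = (-1, -2, 3, -2)
  u_2 = (-2, 1, 0, 0)
  u_3 = (41/90, 41/45, 5/6, 1/9)

Orthogonality check:
  u_2 · u_1 = 0 (should be 0)
  u_3 · u_1 = 0 (should be 0)
  u_3 · u_2 = 0 (should be 0)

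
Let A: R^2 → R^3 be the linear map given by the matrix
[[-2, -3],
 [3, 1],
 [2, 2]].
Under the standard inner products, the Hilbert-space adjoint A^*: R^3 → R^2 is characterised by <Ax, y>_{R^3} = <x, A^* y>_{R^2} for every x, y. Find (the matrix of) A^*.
A^* = A^T =
[[-2, 3, 2],
 [-3, 1, 2]]

For real matrices with standard dot products, the defining identity <Ax, y> = <x, A^* y> gives (Ax)^T y = x^T (A^*) y, i.e. x^T A^T y = x^T (A^*) y. Since this holds for all x, y, we must have A^* = A^T. Therefore
A^* =
[[-2, 3, 2],
 [-3, 1, 2]].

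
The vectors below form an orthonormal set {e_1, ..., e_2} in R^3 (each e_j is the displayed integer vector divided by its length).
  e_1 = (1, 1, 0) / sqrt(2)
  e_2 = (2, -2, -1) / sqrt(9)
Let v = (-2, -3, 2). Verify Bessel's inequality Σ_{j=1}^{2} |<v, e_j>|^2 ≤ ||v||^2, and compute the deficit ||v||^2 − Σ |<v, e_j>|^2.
Σ |<v, e_j>|^2 = 25/2; ||v||^2 = 17; deficit = 9/2

Write each e_j = u_j / sqrt(<u_j, u_j>) where u_j is the displayed integer vector. Then <v, e_j> = <v, u_j> / sqrt(<u_j, u_j>), so |<v, e_j>|^2 = <v, u_j>^2 / <u_j, u_j>.
Coefficients: <v, e_1> = -5/sqrt(2), <v, e_2> = 0/sqrt(9).
Square and sum: Σ |<v, e_j>|^2 = 25/2.
Compute ||v||^2 = v·v = 17.
Deficit = 17 − 25/2 = 9/2 ≥ 0, confirming Bessel's inequality. (The deficit equals ||v − Σ <v,e_j> e_j||^2, the squared distance from v to span{e_j}.)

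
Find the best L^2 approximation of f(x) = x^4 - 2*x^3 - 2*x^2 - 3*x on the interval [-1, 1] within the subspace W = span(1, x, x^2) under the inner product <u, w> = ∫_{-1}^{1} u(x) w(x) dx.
g(x) = -8*x^2/7 - 21*x/5 - 3/35

The best approximation g ∈ W is the orthogonal projection of f onto W. Writing g = a_0 + a_1 x + a_2 x^2, the coefficients solve the normal equations G · a = b where
  G_{ij} = <φ_i, φ_j> and b_i = <f, φ_i>, with φ_0 = 1, φ_1 = x, φ_2 = x^2.
G =
  [2, 0, 2/3]
  [0, 2/3, 0]
  [2/3, 0, 2/5],
b = (-14/15, -14/5, -18/35).
Solving gives a_0 = -3/35, a_1 = -21/5, a_2 = -8/7, so
  g(x) = -8*x^2/7 - 21*x/5 - 3/35.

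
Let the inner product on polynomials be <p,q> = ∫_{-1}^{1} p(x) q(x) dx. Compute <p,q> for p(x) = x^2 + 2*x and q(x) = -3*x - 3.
<p,q> = -6

Expand the product: p(x)·q(x) = -3*x^3 - 9*x^2 - 6*x.
∫_{-1}^{1} of each monomial x^k gives [2/(k+1) if k even, 0 if k odd]. Integrating term-by-term (or equivalently evaluating the antiderivative F(x) = -3*x^4/4 - 3*x^3 - 3*x^2 at the endpoints):
  F(1) − F(−1) = -27/4 − (-3/4) = -6.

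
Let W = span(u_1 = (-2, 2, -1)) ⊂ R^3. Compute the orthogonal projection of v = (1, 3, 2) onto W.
proj_W(v) = (-4/9, 4/9, -2/9)

Set up U = [u_1 | ... | u_1] ∈ R^(3×1). The projector onto W = col(U) is P = U (U^T U)^(-1) U^T.
Compute U^T U =
  [9],
and U^T v = (2).
Solve U^T U · c = U^T v for the coefficients: c = (2/9). The projection is proj_W(v) = U c.
Check: (v - proj_W(v)) · u_1 = 0  (should be 0).
Result: proj_W(v) = (-4/9, 4/9, -2/9).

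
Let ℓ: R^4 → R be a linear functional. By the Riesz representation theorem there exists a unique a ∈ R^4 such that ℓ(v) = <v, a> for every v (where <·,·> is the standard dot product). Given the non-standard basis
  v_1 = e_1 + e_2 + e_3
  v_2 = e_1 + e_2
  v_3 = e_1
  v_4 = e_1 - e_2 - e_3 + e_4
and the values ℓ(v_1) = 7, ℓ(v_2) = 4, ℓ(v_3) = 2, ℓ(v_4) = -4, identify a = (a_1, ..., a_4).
a = (2, 2, 3, -1)

Write a = (a_1, ..., a_4) in the standard basis. For each basis vector v_i, ℓ(v_i) = <v_i, a> is a linear equation in the a_j's. Collect the n equations into a matrix system V a = ℓ, where row i of V is v_i (expressed in the standard basis). Since V is invertible (lower-triangular with 1s on the diagonal, up to permutation), solve by back-substitution:
  V =
[[1, 1, 1, 0],
 [1, 1, 0, 0],
 [1, 0, 0, 0],
 [1, -1, -1, 1]]
  V a = (7, 4, 2, -4)
Solving gives a = (2, 2, 3, -1).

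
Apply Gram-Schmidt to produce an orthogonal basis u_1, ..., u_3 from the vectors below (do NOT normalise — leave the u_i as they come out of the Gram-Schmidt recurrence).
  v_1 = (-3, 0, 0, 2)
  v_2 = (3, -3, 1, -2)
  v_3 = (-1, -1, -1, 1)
Orthogonal basis:
  u_1 = (-3, 0, 0, 2)
  u_2 = (0, -3, 1, 0)
  u_3 = (2/13, -2/5, -6/5, 3/13)

Apply the Gram-Schmidt recurrence
  u_1 = v_1
  u_i = v_i − Σ_{j<i} ((v_i · u_j) / (u_j · u_j)) · u_j.

Step by step this gives:
  u_1 = (-3, 0, 0, 2)
  u_2 = (0, -3, 1, 0)
  u_3 = (2/13, -2/5, -6/5, 3/13)

Orthogonality check:
  u_2 · u_1 = 0 (should be 0)
  u_3 · u_1 = 0 (should be 0)
  u_3 · u_2 = 0 (should be 0)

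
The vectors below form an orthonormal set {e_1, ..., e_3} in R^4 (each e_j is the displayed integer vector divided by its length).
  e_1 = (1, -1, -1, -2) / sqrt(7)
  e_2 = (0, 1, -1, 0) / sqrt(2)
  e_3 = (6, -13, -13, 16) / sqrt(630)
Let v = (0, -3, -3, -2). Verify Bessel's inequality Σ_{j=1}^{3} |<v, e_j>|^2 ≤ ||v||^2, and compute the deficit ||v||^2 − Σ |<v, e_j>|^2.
Σ |<v, e_j>|^2 = 794/45; ||v||^2 = 22; deficit = 196/45

Write each e_j = u_j / sqrt(<u_j, u_j>) where u_j is the displayed integer vector. Then <v, e_j> = <v, u_j> / sqrt(<u_j, u_j>), so |<v, e_j>|^2 = <v, u_j>^2 / <u_j, u_j>.
Coefficients: <v, e_1> = 10/sqrt(7), <v, e_2> = 0/sqrt(2), <v, e_3> = 46/sqrt(630).
Square and sum: Σ |<v, e_j>|^2 = 794/45.
Compute ||v||^2 = v·v = 22.
Deficit = 22 − 794/45 = 196/45 ≥ 0, confirming Bessel's inequality. (The deficit equals ||v − Σ <v,e_j> e_j||^2, the squared distance from v to span{e_j}.)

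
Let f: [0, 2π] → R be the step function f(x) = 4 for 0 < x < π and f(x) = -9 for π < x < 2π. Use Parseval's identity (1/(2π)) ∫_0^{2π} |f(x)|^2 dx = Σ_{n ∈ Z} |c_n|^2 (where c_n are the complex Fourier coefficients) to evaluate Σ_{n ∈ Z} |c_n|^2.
Σ |c_n|^2 = 97/2

Parseval equates the L^2 energy of f (normalised by 1/(2π)) with the ℓ^2 sum of its Fourier coefficients: (1/(2π)) ∫_0^{2π} |f|^2 = Σ |c_n|^2.
Compute the left side: (1/(2π)) [∫_0^π 4^2 dx + ∫_π^{2π} (-9)^2 dx] = (1/(2π)) · (16π + 81π) = (16 + 81)/2 = 97/2.
So Σ_{n ∈ Z} |c_n|^2 = 97/2.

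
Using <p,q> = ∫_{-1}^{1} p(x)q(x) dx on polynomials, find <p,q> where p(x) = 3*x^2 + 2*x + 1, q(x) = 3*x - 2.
<p,q> = -4

Expand the product: p(x)·q(x) = 9*x^3 - x - 2.
∫_{-1}^{1} of each monomial x^k gives [2/(k+1) if k even, 0 if k odd]. Integrating term-by-term (or equivalently evaluating the antiderivative F(x) = 9*x^4/4 - x^2/2 - 2*x at the endpoints):
  F(1) − F(−1) = -1/4 − (15/4) = -4.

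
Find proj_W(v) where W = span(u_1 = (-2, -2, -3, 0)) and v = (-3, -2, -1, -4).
proj_W(v) = (-26/17, -26/17, -39/17, 0)

Set up U = [u_1 | ... | u_1] ∈ R^(4×1). The projector onto W = col(U) is P = U (U^T U)^(-1) U^T.
Compute U^T U =
  [17],
and U^T v = (13).
Solve U^T U · c = U^T v for the coefficients: c = (13/17). The projection is proj_W(v) = U c.
Check: (v - proj_W(v)) · u_1 = 0  (should be 0).
Result: proj_W(v) = (-26/17, -26/17, -39/17, 0).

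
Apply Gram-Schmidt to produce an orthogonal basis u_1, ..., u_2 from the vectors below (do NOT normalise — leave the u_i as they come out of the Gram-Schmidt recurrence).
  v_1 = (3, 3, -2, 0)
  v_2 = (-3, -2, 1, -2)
Orthogonal basis:
  u_1 = (3, 3, -2, 0)
  u_2 = (-15/22, 7/22, -6/11, -2)

Apply the Gram-Schmidt recurrence
  u_1 = v_1
  u_i = v_i − Σ_{j<i} ((v_i · u_j) / (u_j · u_j)) · u_j.

Step by step this gives:
  u_1 = (3, 3, -2, 0)
  u_2 = (-15/22, 7/22, -6/11, -2)

Orthogonality check:
  u_2 · u_1 = 0 (should be 0)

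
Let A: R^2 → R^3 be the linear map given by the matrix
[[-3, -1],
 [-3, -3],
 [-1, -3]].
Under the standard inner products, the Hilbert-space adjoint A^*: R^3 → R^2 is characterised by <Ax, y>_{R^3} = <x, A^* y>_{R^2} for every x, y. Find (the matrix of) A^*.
A^* = A^T =
[[-3, -3, -1],
 [-1, -3, -3]]

For real matrices with standard dot products, the defining identity <Ax, y> = <x, A^* y> gives (Ax)^T y = x^T (A^*) y, i.e. x^T A^T y = x^T (A^*) y. Since this holds for all x, y, we must have A^* = A^T. Therefore
A^* =
[[-3, -3, -1],
 [-1, -3, -3]].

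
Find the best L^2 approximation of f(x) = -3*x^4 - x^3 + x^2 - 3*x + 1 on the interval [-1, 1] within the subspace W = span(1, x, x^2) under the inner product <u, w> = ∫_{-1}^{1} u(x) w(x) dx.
g(x) = -11*x^2/7 - 18*x/5 + 44/35

The best approximation g ∈ W is the orthogonal projection of f onto W. Writing g = a_0 + a_1 x + a_2 x^2, the coefficients solve the normal equations G · a = b where
  G_{ij} = <φ_i, φ_j> and b_i = <f, φ_i>, with φ_0 = 1, φ_1 = x, φ_2 = x^2.
G =
  [2, 0, 2/3]
  [0, 2/3, 0]
  [2/3, 0, 2/5],
b = (22/15, -12/5, 22/105).
Solving gives a_0 = 44/35, a_1 = -18/5, a_2 = -11/7, so
  g(x) = -11*x^2/7 - 18*x/5 + 44/35.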